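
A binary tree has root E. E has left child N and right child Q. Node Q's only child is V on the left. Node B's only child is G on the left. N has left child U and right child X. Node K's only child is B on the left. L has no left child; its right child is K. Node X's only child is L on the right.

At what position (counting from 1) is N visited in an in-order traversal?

In-order visits the left subtree, then the node, then the right subtree.
At E: go left to N.
  At N: go left to U.
    U is a leaf — visit U.
  Visit N.
  At N: go right to X.
    At X: no left child.
    Visit X.
    At X: go right to L.
      At L: no left child.
      Visit L.
      At L: go right to K.
        At K: go left to B.
          At B: go left to G.
            G is a leaf — visit G.
          Visit B.
          At B: no right child.
        Visit K.
        At K: no right child.
Visit E.
At E: go right to Q.
  At Q: go left to V.
    V is a leaf — visit V.
  Visit Q.
  At Q: no right child.
Full in-order sequence: U, N, X, L, G, B, K, E, V, Q.

2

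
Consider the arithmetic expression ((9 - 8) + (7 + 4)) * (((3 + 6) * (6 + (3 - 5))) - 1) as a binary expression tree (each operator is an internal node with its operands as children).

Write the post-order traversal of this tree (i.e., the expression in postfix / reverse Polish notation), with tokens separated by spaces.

9 8 - 7 4 + + 3 6 + 6 3 5 - + * 1 - *

Post-order on an expression tree gives postfix notation: for each operator, emit left operand, right operand, then the operator.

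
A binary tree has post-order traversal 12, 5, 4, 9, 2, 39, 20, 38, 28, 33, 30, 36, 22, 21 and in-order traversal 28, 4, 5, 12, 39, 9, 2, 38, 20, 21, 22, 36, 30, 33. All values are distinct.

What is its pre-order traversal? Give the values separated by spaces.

The last element of post-order is the root; it splits in-order into left and right subtrees.
Root 21: left subtree has 9 nodes {28, 4, 5, 12, 39, 9, 2, 38, 20}, right has 4 {22, 36, 30, 33}.
  Root 28: left subtree has 0 nodes { }, right has 8 {4, 5, 12, 39, 9, 2, 38, 20}.
    Root 38: left subtree has 6 nodes {4, 5, 12, 39, 9, 2}, right has 1 {20}.
      Root 39: left subtree has 3 nodes {4, 5, 12}, right has 2 {9, 2}.
        Root 4: left subtree has 0 nodes { }, right has 2 {5, 12}.
          Root 5: left subtree has 0 nodes { }, right has 1 {12}.
        Root 2: left subtree has 1 node {9}, right has 0 { }.
  Root 22: left subtree has 0 nodes { }, right has 3 {36, 30, 33}.
    Root 36: left subtree has 0 nodes { }, right has 2 {30, 33}.
      Root 30: left subtree has 0 nodes { }, right has 1 {33}.

21 28 38 39 4 5 12 2 9 20 22 36 30 33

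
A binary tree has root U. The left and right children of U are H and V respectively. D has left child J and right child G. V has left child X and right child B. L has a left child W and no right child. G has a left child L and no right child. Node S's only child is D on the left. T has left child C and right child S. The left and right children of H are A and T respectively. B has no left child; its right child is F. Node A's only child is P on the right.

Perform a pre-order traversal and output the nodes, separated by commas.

U, H, A, P, T, C, S, D, J, G, L, W, V, X, B, F

Pre-order visits the node, then its left subtree, then its right subtree.
Visit U.
At U: go left to H.
  Visit H.
  At H: go left to A.
    Visit A.
    At A: no left child.
    At A: go right to P.
      P is a leaf — visit P.
  At H: go right to T.
    Visit T.
    At T: go left to C.
      C is a leaf — visit C.
    At T: go right to S.
      Visit S.
      At S: go left to D.
        Visit D.
        At D: go left to J.
          J is a leaf — visit J.
        At D: go right to G.
          Visit G.
          At G: go left to L.
            Visit L.
            At L: go left to W.
              W is a leaf — visit W.
            At L: no right child.
          At G: no right child.
      At S: no right child.
At U: go right to V.
  Visit V.
  At V: go left to X.
    X is a leaf — visit X.
  At V: go right to B.
    Visit B.
    At B: no left child.
    At B: go right to F.
      F is a leaf — visit F.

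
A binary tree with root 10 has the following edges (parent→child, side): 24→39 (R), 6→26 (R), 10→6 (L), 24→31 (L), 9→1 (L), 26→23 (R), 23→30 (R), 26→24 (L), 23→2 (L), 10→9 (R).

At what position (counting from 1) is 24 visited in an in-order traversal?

In-order visits the left subtree, then the node, then the right subtree.
At 10: go left to 6.
  At 6: no left child.
  Visit 6.
  At 6: go right to 26.
    At 26: go left to 24.
      At 24: go left to 31.
        31 is a leaf — visit 31.
      Visit 24.
      At 24: go right to 39.
        39 is a leaf — visit 39.
    Visit 26.
    At 26: go right to 23.
      At 23: go left to 2.
        2 is a leaf — visit 2.
      Visit 23.
      At 23: go right to 30.
        30 is a leaf — visit 30.
Visit 10.
At 10: go right to 9.
  At 9: go left to 1.
    1 is a leaf — visit 1.
  Visit 9.
  At 9: no right child.
Full in-order sequence: 6, 31, 24, 39, 26, 2, 23, 30, 10, 1, 9.

3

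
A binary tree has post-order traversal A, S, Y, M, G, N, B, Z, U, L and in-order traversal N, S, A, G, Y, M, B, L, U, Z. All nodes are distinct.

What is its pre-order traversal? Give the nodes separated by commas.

The last element of post-order is the root; it splits in-order into left and right subtrees.
Root L: left subtree has 7 nodes {N, S, A, G, Y, M, B}, right has 2 {U, Z}.
  Root B: left subtree has 6 nodes {N, S, A, G, Y, M}, right has 0 { }.
    Root N: left subtree has 0 nodes { }, right has 5 {S, A, G, Y, M}.
      Root G: left subtree has 2 nodes {S, A}, right has 2 {Y, M}.
        Root S: left subtree has 0 nodes { }, right has 1 {A}.
        Root M: left subtree has 1 node {Y}, right has 0 { }.
  Root U: left subtree has 0 nodes { }, right has 1 {Z}.

L, B, N, G, S, A, M, Y, U, Z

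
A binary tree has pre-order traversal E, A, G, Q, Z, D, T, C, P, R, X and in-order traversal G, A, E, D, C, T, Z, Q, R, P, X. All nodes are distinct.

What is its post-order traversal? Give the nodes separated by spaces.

The first element of pre-order is the root; it splits in-order into left and right subtrees.
Root E: left subtree has 2 nodes {G, A}, right has 8 {D, C, T, Z, Q, R, P, X}.
  Root A: left subtree has 1 node {G}, right has 0 { }.
  Root Q: left subtree has 4 nodes {D, C, T, Z}, right has 3 {R, P, X}.
    Root Z: left subtree has 3 nodes {D, C, T}, right has 0 { }.
      Root D: left subtree has 0 nodes { }, right has 2 {C, T}.
        Root T: left subtree has 1 node {C}, right has 0 { }.
    Root P: left subtree has 1 node {R}, right has 1 {X}.

G A C T D Z R X P Q E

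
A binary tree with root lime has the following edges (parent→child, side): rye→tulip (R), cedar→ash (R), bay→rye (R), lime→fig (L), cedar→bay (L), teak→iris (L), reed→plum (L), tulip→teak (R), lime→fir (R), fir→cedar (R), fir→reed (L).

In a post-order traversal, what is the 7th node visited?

Post-order visits the left subtree, then the right subtree, then the node.
At lime: go left to fig.
  fig is a leaf — visit fig.
At lime: go right to fir.
  At fir: go left to reed.
    At reed: go left to plum.
      plum is a leaf — visit plum.
    At reed: no right child.
    Visit reed.
  At fir: go right to cedar.
    At cedar: go left to bay.
      At bay: no left child.
      At bay: go right to rye.
        At rye: no left child.
        At rye: go right to tulip.
          At tulip: no left child.
          At tulip: go right to teak.
            At teak: go left to iris.
              iris is a leaf — visit iris.
            At teak: no right child.
            Visit teak.
          Visit tulip.
        Visit rye.
      Visit bay.
    At cedar: go right to ash.
      ash is a leaf — visit ash.
    Visit cedar.
  Visit fir.
Visit lime.
Full post-order sequence: fig, plum, reed, iris, teak, tulip, rye, bay, ash, cedar, fir, lime.

rye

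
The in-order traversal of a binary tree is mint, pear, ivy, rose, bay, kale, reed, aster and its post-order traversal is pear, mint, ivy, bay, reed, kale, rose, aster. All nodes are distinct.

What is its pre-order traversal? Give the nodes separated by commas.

aster, rose, ivy, mint, pear, kale, bay, reed

The last element of post-order is the root; it splits in-order into left and right subtrees.
Root aster: left subtree has 7 nodes {mint, pear, ivy, rose, bay, kale, reed}, right has 0 { }.
  Root rose: left subtree has 3 nodes {mint, pear, ivy}, right has 3 {bay, kale, reed}.
    Root ivy: left subtree has 2 nodes {mint, pear}, right has 0 { }.
      Root mint: left subtree has 0 nodes { }, right has 1 {pear}.
    Root kale: left subtree has 1 node {bay}, right has 1 {reed}.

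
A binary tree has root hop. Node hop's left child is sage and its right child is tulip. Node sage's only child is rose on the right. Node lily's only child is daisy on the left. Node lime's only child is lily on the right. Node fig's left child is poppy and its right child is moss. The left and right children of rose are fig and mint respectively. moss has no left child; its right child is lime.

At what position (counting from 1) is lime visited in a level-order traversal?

9

Level-order visits nodes level by level from the root, left to right within each level.
Level 0: hop
Level 1: sage, tulip
Level 2: rose
Level 3: fig, mint
Level 4: poppy, moss
Level 5: lime
Level 6: lily
Level 7: daisy
Full level-order sequence: hop, sage, tulip, rose, fig, mint, poppy, moss, lime, lily, daisy.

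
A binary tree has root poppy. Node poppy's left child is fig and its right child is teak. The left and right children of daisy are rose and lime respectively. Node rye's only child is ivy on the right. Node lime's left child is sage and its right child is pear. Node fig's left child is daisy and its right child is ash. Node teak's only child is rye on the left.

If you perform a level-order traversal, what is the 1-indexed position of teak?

Level-order visits nodes level by level from the root, left to right within each level.
Level 0: poppy
Level 1: fig, teak
Level 2: daisy, ash, rye
Level 3: rose, lime, ivy
Level 4: sage, pear
Full level-order sequence: poppy, fig, teak, daisy, ash, rye, rose, lime, ivy, sage, pear.

3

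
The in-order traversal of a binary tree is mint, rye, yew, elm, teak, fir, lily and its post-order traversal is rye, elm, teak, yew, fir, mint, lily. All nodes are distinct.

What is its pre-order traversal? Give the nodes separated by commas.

lily, mint, fir, yew, rye, teak, elm

The last element of post-order is the root; it splits in-order into left and right subtrees.
Root lily: left subtree has 6 nodes {mint, rye, yew, elm, teak, fir}, right has 0 { }.
  Root mint: left subtree has 0 nodes { }, right has 5 {rye, yew, elm, teak, fir}.
    Root fir: left subtree has 4 nodes {rye, yew, elm, teak}, right has 0 { }.
      Root yew: left subtree has 1 node {rye}, right has 2 {elm, teak}.
        Root teak: left subtree has 1 node {elm}, right has 0 { }.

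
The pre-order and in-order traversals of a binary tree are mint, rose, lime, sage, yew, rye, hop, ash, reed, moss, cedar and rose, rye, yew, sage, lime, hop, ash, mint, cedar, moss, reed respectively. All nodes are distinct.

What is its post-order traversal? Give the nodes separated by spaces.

rye yew sage ash hop lime rose cedar moss reed mint

The first element of pre-order is the root; it splits in-order into left and right subtrees.
Root mint: left subtree has 7 nodes {rose, rye, yew, sage, lime, hop, ash}, right has 3 {cedar, moss, reed}.
  Root rose: left subtree has 0 nodes { }, right has 6 {rye, yew, sage, lime, hop, ash}.
    Root lime: left subtree has 3 nodes {rye, yew, sage}, right has 2 {hop, ash}.
      Root sage: left subtree has 2 nodes {rye, yew}, right has 0 { }.
        Root yew: left subtree has 1 node {rye}, right has 0 { }.
      Root hop: left subtree has 0 nodes { }, right has 1 {ash}.
  Root reed: left subtree has 2 nodes {cedar, moss}, right has 0 { }.
    Root moss: left subtree has 1 node {cedar}, right has 0 { }.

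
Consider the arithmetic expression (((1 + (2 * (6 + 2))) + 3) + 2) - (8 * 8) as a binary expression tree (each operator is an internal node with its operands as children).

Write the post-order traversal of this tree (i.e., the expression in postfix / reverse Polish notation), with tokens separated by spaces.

1 2 6 2 + * + 3 + 2 + 8 8 * -

Post-order on an expression tree gives postfix notation: for each operator, emit left operand, right operand, then the operator.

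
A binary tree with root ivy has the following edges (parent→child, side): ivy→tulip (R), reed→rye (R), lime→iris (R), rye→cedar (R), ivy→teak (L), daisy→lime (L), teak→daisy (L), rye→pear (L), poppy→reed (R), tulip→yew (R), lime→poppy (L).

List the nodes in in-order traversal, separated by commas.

In-order visits the left subtree, then the node, then the right subtree.
At ivy: go left to teak.
  At teak: go left to daisy.
    At daisy: go left to lime.
      At lime: go left to poppy.
        At poppy: no left child.
        Visit poppy.
        At poppy: go right to reed.
          At reed: no left child.
          Visit reed.
          At reed: go right to rye.
            At rye: go left to pear.
              pear is a leaf — visit pear.
            Visit rye.
            At rye: go right to cedar.
              cedar is a leaf — visit cedar.
      Visit lime.
      At lime: go right to iris.
        iris is a leaf — visit iris.
    Visit daisy.
    At daisy: no right child.
  Visit teak.
  At teak: no right child.
Visit ivy.
At ivy: go right to tulip.
  At tulip: no left child.
  Visit tulip.
  At tulip: go right to yew.
    yew is a leaf — visit yew.

poppy, reed, pear, rye, cedar, lime, iris, daisy, teak, ivy, tulip, yew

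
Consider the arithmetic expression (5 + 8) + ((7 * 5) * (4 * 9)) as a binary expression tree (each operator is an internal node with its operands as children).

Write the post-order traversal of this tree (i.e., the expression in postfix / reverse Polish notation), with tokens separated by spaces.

Post-order on an expression tree gives postfix notation: for each operator, emit left operand, right operand, then the operator.

5 8 + 7 5 * 4 9 * * +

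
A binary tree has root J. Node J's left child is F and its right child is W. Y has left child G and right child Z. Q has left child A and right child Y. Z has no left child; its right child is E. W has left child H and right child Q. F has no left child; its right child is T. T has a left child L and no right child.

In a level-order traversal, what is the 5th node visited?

H

Level-order visits nodes level by level from the root, left to right within each level.
Level 0: J
Level 1: F, W
Level 2: T, H, Q
Level 3: L, A, Y
Level 4: G, Z
Level 5: E
Full level-order sequence: J, F, W, T, H, Q, L, A, Y, G, Z, E.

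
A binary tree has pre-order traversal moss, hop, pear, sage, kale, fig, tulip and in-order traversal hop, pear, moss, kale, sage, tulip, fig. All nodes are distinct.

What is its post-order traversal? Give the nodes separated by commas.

pear, hop, kale, tulip, fig, sage, moss

The first element of pre-order is the root; it splits in-order into left and right subtrees.
Root moss: left subtree has 2 nodes {hop, pear}, right has 4 {kale, sage, tulip, fig}.
  Root hop: left subtree has 0 nodes { }, right has 1 {pear}.
  Root sage: left subtree has 1 node {kale}, right has 2 {tulip, fig}.
    Root fig: left subtree has 1 node {tulip}, right has 0 { }.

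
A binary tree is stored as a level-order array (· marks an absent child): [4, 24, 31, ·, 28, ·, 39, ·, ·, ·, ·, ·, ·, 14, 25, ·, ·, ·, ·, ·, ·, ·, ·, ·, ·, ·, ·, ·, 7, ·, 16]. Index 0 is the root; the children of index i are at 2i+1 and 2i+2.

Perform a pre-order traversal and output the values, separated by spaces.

Pre-order visits the node, then its left subtree, then its right subtree.
Visit 4.
At 4: go left to 24.
  Visit 24.
  At 24: no left child.
  At 24: go right to 28.
    28 is a leaf — visit 28.
At 4: go right to 31.
  Visit 31.
  At 31: no left child.
  At 31: go right to 39.
    Visit 39.
    At 39: go left to 14.
      Visit 14.
      At 14: no left child.
      At 14: go right to 7.
        7 is a leaf — visit 7.
    At 39: go right to 25.
      Visit 25.
      At 25: no left child.
      At 25: go right to 16.
        16 is a leaf — visit 16.

4 24 28 31 39 14 7 25 16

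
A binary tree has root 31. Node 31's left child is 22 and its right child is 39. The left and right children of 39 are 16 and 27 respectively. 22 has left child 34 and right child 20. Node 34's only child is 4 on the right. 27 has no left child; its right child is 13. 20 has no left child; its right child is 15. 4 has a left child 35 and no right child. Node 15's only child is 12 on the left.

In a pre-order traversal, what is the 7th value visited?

Pre-order visits the node, then its left subtree, then its right subtree.
Visit 31.
At 31: go left to 22.
  Visit 22.
  At 22: go left to 34.
    Visit 34.
    At 34: no left child.
    At 34: go right to 4.
      Visit 4.
      At 4: go left to 35.
        35 is a leaf — visit 35.
      At 4: no right child.
  At 22: go right to 20.
    Visit 20.
    At 20: no left child.
    At 20: go right to 15.
      Visit 15.
      At 15: go left to 12.
        12 is a leaf — visit 12.
      At 15: no right child.
At 31: go right to 39.
  Visit 39.
  At 39: go left to 16.
    16 is a leaf — visit 16.
  At 39: go right to 27.
    Visit 27.
    At 27: no left child.
    At 27: go right to 13.
      13 is a leaf — visit 13.
Full pre-order sequence: 31, 22, 34, 4, 35, 20, 15, 12, 39, 16, 27, 13.

15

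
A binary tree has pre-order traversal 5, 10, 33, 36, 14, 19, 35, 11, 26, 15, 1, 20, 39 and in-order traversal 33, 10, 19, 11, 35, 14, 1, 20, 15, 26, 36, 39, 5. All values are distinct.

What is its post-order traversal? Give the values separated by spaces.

33 11 35 19 20 1 15 26 14 39 36 10 5

The first element of pre-order is the root; it splits in-order into left and right subtrees.
Root 5: left subtree has 12 nodes {33, 10, 19, 11, 35, 14, 1, 20, 15, 26, 36, 39}, right has 0 { }.
  Root 10: left subtree has 1 node {33}, right has 10 {19, 11, 35, 14, 1, 20, 15, 26, 36, 39}.
    Root 36: left subtree has 8 nodes {19, 11, 35, 14, 1, 20, 15, 26}, right has 1 {39}.
      Root 14: left subtree has 3 nodes {19, 11, 35}, right has 4 {1, 20, 15, 26}.
        Root 19: left subtree has 0 nodes { }, right has 2 {11, 35}.
          Root 35: left subtree has 1 node {11}, right has 0 { }.
        Root 26: left subtree has 3 nodes {1, 20, 15}, right has 0 { }.
          Root 15: left subtree has 2 nodes {1, 20}, right has 0 { }.
            Root 1: left subtree has 0 nodes { }, right has 1 {20}.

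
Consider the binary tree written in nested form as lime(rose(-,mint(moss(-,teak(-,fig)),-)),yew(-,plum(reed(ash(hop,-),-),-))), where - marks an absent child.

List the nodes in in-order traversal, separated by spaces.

rose moss teak fig mint lime yew hop ash reed plum

In-order visits the left subtree, then the node, then the right subtree.
At lime: go left to rose.
  At rose: no left child.
  Visit rose.
  At rose: go right to mint.
    At mint: go left to moss.
      At moss: no left child.
      Visit moss.
      At moss: go right to teak.
        At teak: no left child.
        Visit teak.
        At teak: go right to fig.
          fig is a leaf — visit fig.
    Visit mint.
    At mint: no right child.
Visit lime.
At lime: go right to yew.
  At yew: no left child.
  Visit yew.
  At yew: go right to plum.
    At plum: go left to reed.
      At reed: go left to ash.
        At ash: go left to hop.
          hop is a leaf — visit hop.
        Visit ash.
        At ash: no right child.
      Visit reed.
      At reed: no right child.
    Visit plum.
    At plum: no right child.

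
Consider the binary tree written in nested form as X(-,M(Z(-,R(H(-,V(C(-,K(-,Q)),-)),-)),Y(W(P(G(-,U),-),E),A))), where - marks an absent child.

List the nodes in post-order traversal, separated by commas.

Post-order visits the left subtree, then the right subtree, then the node.
At X: no left child.
At X: go right to M.
  At M: go left to Z.
    At Z: no left child.
    At Z: go right to R.
      At R: go left to H.
        At H: no left child.
        At H: go right to V.
          At V: go left to C.
            At C: no left child.
            At C: go right to K.
              At K: no left child.
              At K: go right to Q.
                Q is a leaf — visit Q.
              Visit K.
            Visit C.
          At V: no right child.
          Visit V.
        Visit H.
      At R: no right child.
      Visit R.
    Visit Z.
  At M: go right to Y.
    At Y: go left to W.
      At W: go left to P.
        At P: go left to G.
          At G: no left child.
          At G: go right to U.
            U is a leaf — visit U.
          Visit G.
        At P: no right child.
        Visit P.
      At W: go right to E.
        E is a leaf — visit E.
      Visit W.
    At Y: go right to A.
      A is a leaf — visit A.
    Visit Y.
  Visit M.
Visit X.

Q, K, C, V, H, R, Z, U, G, P, E, W, A, Y, M, X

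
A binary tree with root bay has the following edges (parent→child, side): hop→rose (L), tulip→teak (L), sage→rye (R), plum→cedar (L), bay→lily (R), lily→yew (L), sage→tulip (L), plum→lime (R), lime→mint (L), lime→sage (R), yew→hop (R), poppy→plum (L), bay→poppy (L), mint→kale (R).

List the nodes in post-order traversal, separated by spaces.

Post-order visits the left subtree, then the right subtree, then the node.
At bay: go left to poppy.
  At poppy: go left to plum.
    At plum: go left to cedar.
      cedar is a leaf — visit cedar.
    At plum: go right to lime.
      At lime: go left to mint.
        At mint: no left child.
        At mint: go right to kale.
          kale is a leaf — visit kale.
        Visit mint.
      At lime: go right to sage.
        At sage: go left to tulip.
          At tulip: go left to teak.
            teak is a leaf — visit teak.
          At tulip: no right child.
          Visit tulip.
        At sage: go right to rye.
          rye is a leaf — visit rye.
        Visit sage.
      Visit lime.
    Visit plum.
  At poppy: no right child.
  Visit poppy.
At bay: go right to lily.
  At lily: go left to yew.
    At yew: no left child.
    At yew: go right to hop.
      At hop: go left to rose.
        rose is a leaf — visit rose.
      At hop: no right child.
      Visit hop.
    Visit yew.
  At lily: no right child.
  Visit lily.
Visit bay.

cedar kale mint teak tulip rye sage lime plum poppy rose hop yew lily bay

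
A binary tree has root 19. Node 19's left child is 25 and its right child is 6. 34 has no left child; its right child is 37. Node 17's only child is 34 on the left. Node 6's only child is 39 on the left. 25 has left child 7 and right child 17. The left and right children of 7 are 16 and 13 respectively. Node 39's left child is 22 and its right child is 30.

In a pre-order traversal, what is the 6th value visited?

17

Pre-order visits the node, then its left subtree, then its right subtree.
Visit 19.
At 19: go left to 25.
  Visit 25.
  At 25: go left to 7.
    Visit 7.
    At 7: go left to 16.
      16 is a leaf — visit 16.
    At 7: go right to 13.
      13 is a leaf — visit 13.
  At 25: go right to 17.
    Visit 17.
    At 17: go left to 34.
      Visit 34.
      At 34: no left child.
      At 34: go right to 37.
        37 is a leaf — visit 37.
    At 17: no right child.
At 19: go right to 6.
  Visit 6.
  At 6: go left to 39.
    Visit 39.
    At 39: go left to 22.
      22 is a leaf — visit 22.
    At 39: go right to 30.
      30 is a leaf — visit 30.
  At 6: no right child.
Full pre-order sequence: 19, 25, 7, 16, 13, 17, 34, 37, 6, 39, 22, 30.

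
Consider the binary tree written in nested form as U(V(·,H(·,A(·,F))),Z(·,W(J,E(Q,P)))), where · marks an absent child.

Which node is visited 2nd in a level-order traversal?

V

Level-order visits nodes level by level from the root, left to right within each level.
Level 0: U
Level 1: V, Z
Level 2: H, W
Level 3: A, J, E
Level 4: F, Q, P
Full level-order sequence: U, V, Z, H, W, A, J, E, F, Q, P.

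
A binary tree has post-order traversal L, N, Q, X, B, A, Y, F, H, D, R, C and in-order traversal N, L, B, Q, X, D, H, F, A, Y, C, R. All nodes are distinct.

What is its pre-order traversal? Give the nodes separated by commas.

C, D, B, N, L, X, Q, H, F, Y, A, R

The last element of post-order is the root; it splits in-order into left and right subtrees.
Root C: left subtree has 10 nodes {N, L, B, Q, X, D, H, F, A, Y}, right has 1 {R}.
  Root D: left subtree has 5 nodes {N, L, B, Q, X}, right has 4 {H, F, A, Y}.
    Root B: left subtree has 2 nodes {N, L}, right has 2 {Q, X}.
      Root N: left subtree has 0 nodes { }, right has 1 {L}.
      Root X: left subtree has 1 node {Q}, right has 0 { }.
    Root H: left subtree has 0 nodes { }, right has 3 {F, A, Y}.
      Root F: left subtree has 0 nodes { }, right has 2 {A, Y}.
        Root Y: left subtree has 1 node {A}, right has 0 { }.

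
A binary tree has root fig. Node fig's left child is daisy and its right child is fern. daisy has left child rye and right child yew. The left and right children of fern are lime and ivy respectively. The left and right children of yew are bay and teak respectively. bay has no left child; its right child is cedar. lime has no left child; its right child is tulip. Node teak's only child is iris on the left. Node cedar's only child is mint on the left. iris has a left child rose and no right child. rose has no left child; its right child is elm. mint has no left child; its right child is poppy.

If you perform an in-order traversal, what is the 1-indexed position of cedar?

6

In-order visits the left subtree, then the node, then the right subtree.
At fig: go left to daisy.
  At daisy: go left to rye.
    rye is a leaf — visit rye.
  Visit daisy.
  At daisy: go right to yew.
    At yew: go left to bay.
      At bay: no left child.
      Visit bay.
      At bay: go right to cedar.
        At cedar: go left to mint.
          At mint: no left child.
          Visit mint.
          At mint: go right to poppy.
            poppy is a leaf — visit poppy.
        Visit cedar.
        At cedar: no right child.
    Visit yew.
    At yew: go right to teak.
      At teak: go left to iris.
        At iris: go left to rose.
          At rose: no left child.
          Visit rose.
          At rose: go right to elm.
            elm is a leaf — visit elm.
        Visit iris.
        At iris: no right child.
      Visit teak.
      At teak: no right child.
Visit fig.
At fig: go right to fern.
  At fern: go left to lime.
    At lime: no left child.
    Visit lime.
    At lime: go right to tulip.
      tulip is a leaf — visit tulip.
  Visit fern.
  At fern: go right to ivy.
    ivy is a leaf — visit ivy.
Full in-order sequence: rye, daisy, bay, mint, poppy, cedar, yew, rose, elm, iris, teak, fig, lime, tulip, fern, ivy.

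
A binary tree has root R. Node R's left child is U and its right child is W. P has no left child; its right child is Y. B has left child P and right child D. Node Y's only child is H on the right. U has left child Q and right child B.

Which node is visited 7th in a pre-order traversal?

Pre-order visits the node, then its left subtree, then its right subtree.
Visit R.
At R: go left to U.
  Visit U.
  At U: go left to Q.
    Q is a leaf — visit Q.
  At U: go right to B.
    Visit B.
    At B: go left to P.
      Visit P.
      At P: no left child.
      At P: go right to Y.
        Visit Y.
        At Y: no left child.
        At Y: go right to H.
          H is a leaf — visit H.
    At B: go right to D.
      D is a leaf — visit D.
At R: go right to W.
  W is a leaf — visit W.
Full pre-order sequence: R, U, Q, B, P, Y, H, D, W.

H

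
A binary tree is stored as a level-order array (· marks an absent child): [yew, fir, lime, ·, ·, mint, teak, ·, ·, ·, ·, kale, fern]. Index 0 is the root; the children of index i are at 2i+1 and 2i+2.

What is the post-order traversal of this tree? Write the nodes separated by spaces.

Post-order visits the left subtree, then the right subtree, then the node.
At yew: go left to fir.
  fir is a leaf — visit fir.
At yew: go right to lime.
  At lime: go left to mint.
    At mint: go left to kale.
      kale is a leaf — visit kale.
    At mint: go right to fern.
      fern is a leaf — visit fern.
    Visit mint.
  At lime: go right to teak.
    teak is a leaf — visit teak.
  Visit lime.
Visit yew.

fir kale fern mint teak lime yew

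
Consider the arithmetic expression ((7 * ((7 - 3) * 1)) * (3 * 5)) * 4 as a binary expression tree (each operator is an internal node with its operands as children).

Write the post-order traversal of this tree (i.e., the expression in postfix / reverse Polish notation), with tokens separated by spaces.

Post-order on an expression tree gives postfix notation: for each operator, emit left operand, right operand, then the operator.

7 7 3 - 1 * * 3 5 * * 4 *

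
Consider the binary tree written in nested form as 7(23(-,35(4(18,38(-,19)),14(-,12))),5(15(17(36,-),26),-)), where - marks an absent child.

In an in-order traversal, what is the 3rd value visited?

4

In-order visits the left subtree, then the node, then the right subtree.
At 7: go left to 23.
  At 23: no left child.
  Visit 23.
  At 23: go right to 35.
    At 35: go left to 4.
      At 4: go left to 18.
        18 is a leaf — visit 18.
      Visit 4.
      At 4: go right to 38.
        At 38: no left child.
        Visit 38.
        At 38: go right to 19.
          19 is a leaf — visit 19.
    Visit 35.
    At 35: go right to 14.
      At 14: no left child.
      Visit 14.
      At 14: go right to 12.
        12 is a leaf — visit 12.
Visit 7.
At 7: go right to 5.
  At 5: go left to 15.
    At 15: go left to 17.
      At 17: go left to 36.
        36 is a leaf — visit 36.
      Visit 17.
      At 17: no right child.
    Visit 15.
    At 15: go right to 26.
      26 is a leaf — visit 26.
  Visit 5.
  At 5: no right child.
Full in-order sequence: 23, 18, 4, 38, 19, 35, 14, 12, 7, 36, 17, 15, 26, 5.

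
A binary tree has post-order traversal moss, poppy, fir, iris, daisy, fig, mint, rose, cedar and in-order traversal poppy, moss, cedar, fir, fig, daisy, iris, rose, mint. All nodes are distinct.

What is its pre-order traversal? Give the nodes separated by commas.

The last element of post-order is the root; it splits in-order into left and right subtrees.
Root cedar: left subtree has 2 nodes {poppy, moss}, right has 6 {fir, fig, daisy, iris, rose, mint}.
  Root poppy: left subtree has 0 nodes { }, right has 1 {moss}.
  Root rose: left subtree has 4 nodes {fir, fig, daisy, iris}, right has 1 {mint}.
    Root fig: left subtree has 1 node {fir}, right has 2 {daisy, iris}.
      Root daisy: left subtree has 0 nodes { }, right has 1 {iris}.

cedar, poppy, moss, rose, fig, fir, daisy, iris, mint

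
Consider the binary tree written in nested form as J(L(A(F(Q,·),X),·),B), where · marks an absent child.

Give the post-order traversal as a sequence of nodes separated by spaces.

Post-order visits the left subtree, then the right subtree, then the node.
At J: go left to L.
  At L: go left to A.
    At A: go left to F.
      At F: go left to Q.
        Q is a leaf — visit Q.
      At F: no right child.
      Visit F.
    At A: go right to X.
      X is a leaf — visit X.
    Visit A.
  At L: no right child.
  Visit L.
At J: go right to B.
  B is a leaf — visit B.
Visit J.

Q F X A L B J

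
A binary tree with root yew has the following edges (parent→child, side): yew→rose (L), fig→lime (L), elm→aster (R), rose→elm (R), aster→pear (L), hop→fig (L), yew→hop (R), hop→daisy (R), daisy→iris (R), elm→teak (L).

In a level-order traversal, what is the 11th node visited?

Level-order visits nodes level by level from the root, left to right within each level.
Level 0: yew
Level 1: rose, hop
Level 2: elm, fig, daisy
Level 3: teak, aster, lime, iris
Level 4: pear
Full level-order sequence: yew, rose, hop, elm, fig, daisy, teak, aster, lime, iris, pear.

pear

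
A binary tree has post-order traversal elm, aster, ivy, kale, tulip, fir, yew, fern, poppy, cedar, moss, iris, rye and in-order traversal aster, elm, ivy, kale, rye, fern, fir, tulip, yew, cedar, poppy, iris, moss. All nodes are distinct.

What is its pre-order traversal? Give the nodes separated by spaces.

The last element of post-order is the root; it splits in-order into left and right subtrees.
Root rye: left subtree has 4 nodes {aster, elm, ivy, kale}, right has 8 {fern, fir, tulip, yew, cedar, poppy, iris, moss}.
  Root kale: left subtree has 3 nodes {aster, elm, ivy}, right has 0 { }.
    Root ivy: left subtree has 2 nodes {aster, elm}, right has 0 { }.
      Root aster: left subtree has 0 nodes { }, right has 1 {elm}.
  Root iris: left subtree has 6 nodes {fern, fir, tulip, yew, cedar, poppy}, right has 1 {moss}.
    Root cedar: left subtree has 4 nodes {fern, fir, tulip, yew}, right has 1 {poppy}.
      Root fern: left subtree has 0 nodes { }, right has 3 {fir, tulip, yew}.
        Root yew: left subtree has 2 nodes {fir, tulip}, right has 0 { }.
          Root fir: left subtree has 0 nodes { }, right has 1 {tulip}.

rye kale ivy aster elm iris cedar fern yew fir tulip poppy moss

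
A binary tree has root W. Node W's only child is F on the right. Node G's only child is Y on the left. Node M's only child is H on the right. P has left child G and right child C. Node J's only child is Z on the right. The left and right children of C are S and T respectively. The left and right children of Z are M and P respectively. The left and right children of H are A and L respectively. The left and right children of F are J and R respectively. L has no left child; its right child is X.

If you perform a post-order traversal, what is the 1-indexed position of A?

Post-order visits the left subtree, then the right subtree, then the node.
At W: no left child.
At W: go right to F.
  At F: go left to J.
    At J: no left child.
    At J: go right to Z.
      At Z: go left to M.
        At M: no left child.
        At M: go right to H.
          At H: go left to A.
            A is a leaf — visit A.
          At H: go right to L.
            At L: no left child.
            At L: go right to X.
              X is a leaf — visit X.
            Visit L.
          Visit H.
        Visit M.
      At Z: go right to P.
        At P: go left to G.
          At G: go left to Y.
            Y is a leaf — visit Y.
          At G: no right child.
          Visit G.
        At P: go right to C.
          At C: go left to S.
            S is a leaf — visit S.
          At C: go right to T.
            T is a leaf — visit T.
          Visit C.
        Visit P.
      Visit Z.
    Visit J.
  At F: go right to R.
    R is a leaf — visit R.
  Visit F.
Visit W.
Full post-order sequence: A, X, L, H, M, Y, G, S, T, C, P, Z, J, R, F, W.

1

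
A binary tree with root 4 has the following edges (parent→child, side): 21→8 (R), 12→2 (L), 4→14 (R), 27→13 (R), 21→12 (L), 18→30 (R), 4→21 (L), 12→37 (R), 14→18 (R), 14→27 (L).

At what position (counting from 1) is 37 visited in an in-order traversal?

In-order visits the left subtree, then the node, then the right subtree.
At 4: go left to 21.
  At 21: go left to 12.
    At 12: go left to 2.
      2 is a leaf — visit 2.
    Visit 12.
    At 12: go right to 37.
      37 is a leaf — visit 37.
  Visit 21.
  At 21: go right to 8.
    8 is a leaf — visit 8.
Visit 4.
At 4: go right to 14.
  At 14: go left to 27.
    At 27: no left child.
    Visit 27.
    At 27: go right to 13.
      13 is a leaf — visit 13.
  Visit 14.
  At 14: go right to 18.
    At 18: no left child.
    Visit 18.
    At 18: go right to 30.
      30 is a leaf — visit 30.
Full in-order sequence: 2, 12, 37, 21, 8, 4, 27, 13, 14, 18, 30.

3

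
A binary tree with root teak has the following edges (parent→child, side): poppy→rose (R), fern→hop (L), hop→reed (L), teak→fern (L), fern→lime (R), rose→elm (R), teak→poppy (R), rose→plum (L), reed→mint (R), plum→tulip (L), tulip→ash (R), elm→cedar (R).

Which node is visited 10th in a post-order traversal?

Post-order visits the left subtree, then the right subtree, then the node.
At teak: go left to fern.
  At fern: go left to hop.
    At hop: go left to reed.
      At reed: no left child.
      At reed: go right to mint.
        mint is a leaf — visit mint.
      Visit reed.
    At hop: no right child.
    Visit hop.
  At fern: go right to lime.
    lime is a leaf — visit lime.
  Visit fern.
At teak: go right to poppy.
  At poppy: no left child.
  At poppy: go right to rose.
    At rose: go left to plum.
      At plum: go left to tulip.
        At tulip: no left child.
        At tulip: go right to ash.
          ash is a leaf — visit ash.
        Visit tulip.
      At plum: no right child.
      Visit plum.
    At rose: go right to elm.
      At elm: no left child.
      At elm: go right to cedar.
        cedar is a leaf — visit cedar.
      Visit elm.
    Visit rose.
  Visit poppy.
Visit teak.
Full post-order sequence: mint, reed, hop, lime, fern, ash, tulip, plum, cedar, elm, rose, poppy, teak.

elm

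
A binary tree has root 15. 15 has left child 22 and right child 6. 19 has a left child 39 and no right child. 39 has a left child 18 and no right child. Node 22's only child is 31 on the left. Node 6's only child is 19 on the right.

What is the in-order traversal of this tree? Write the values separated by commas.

In-order visits the left subtree, then the node, then the right subtree.
At 15: go left to 22.
  At 22: go left to 31.
    31 is a leaf — visit 31.
  Visit 22.
  At 22: no right child.
Visit 15.
At 15: go right to 6.
  At 6: no left child.
  Visit 6.
  At 6: go right to 19.
    At 19: go left to 39.
      At 39: go left to 18.
        18 is a leaf — visit 18.
      Visit 39.
      At 39: no right child.
    Visit 19.
    At 19: no right child.

31, 22, 15, 6, 18, 39, 19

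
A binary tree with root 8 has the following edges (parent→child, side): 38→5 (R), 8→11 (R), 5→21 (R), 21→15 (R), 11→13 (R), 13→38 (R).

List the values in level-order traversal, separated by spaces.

Level-order visits nodes level by level from the root, left to right within each level.
Level 0: 8
Level 1: 11
Level 2: 13
Level 3: 38
Level 4: 5
Level 5: 21
Level 6: 15

8 11 13 38 5 21 15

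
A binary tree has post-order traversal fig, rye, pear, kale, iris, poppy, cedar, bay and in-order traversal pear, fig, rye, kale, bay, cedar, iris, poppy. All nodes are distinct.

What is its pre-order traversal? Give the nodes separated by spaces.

The last element of post-order is the root; it splits in-order into left and right subtrees.
Root bay: left subtree has 4 nodes {pear, fig, rye, kale}, right has 3 {cedar, iris, poppy}.
  Root kale: left subtree has 3 nodes {pear, fig, rye}, right has 0 { }.
    Root pear: left subtree has 0 nodes { }, right has 2 {fig, rye}.
      Root rye: left subtree has 1 node {fig}, right has 0 { }.
  Root cedar: left subtree has 0 nodes { }, right has 2 {iris, poppy}.
    Root poppy: left subtree has 1 node {iris}, right has 0 { }.

bay kale pear rye fig cedar poppy iris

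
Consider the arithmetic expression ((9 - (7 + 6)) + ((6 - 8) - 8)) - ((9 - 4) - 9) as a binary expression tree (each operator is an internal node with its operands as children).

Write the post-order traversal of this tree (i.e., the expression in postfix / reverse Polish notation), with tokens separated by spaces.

9 7 6 + - 6 8 - 8 - + 9 4 - 9 - -

Post-order on an expression tree gives postfix notation: for each operator, emit left operand, right operand, then the operator.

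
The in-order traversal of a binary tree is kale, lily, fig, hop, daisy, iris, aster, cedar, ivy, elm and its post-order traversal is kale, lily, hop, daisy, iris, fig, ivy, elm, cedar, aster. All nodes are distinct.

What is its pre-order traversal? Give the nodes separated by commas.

aster, fig, lily, kale, iris, daisy, hop, cedar, elm, ivy

The last element of post-order is the root; it splits in-order into left and right subtrees.
Root aster: left subtree has 6 nodes {kale, lily, fig, hop, daisy, iris}, right has 3 {cedar, ivy, elm}.
  Root fig: left subtree has 2 nodes {kale, lily}, right has 3 {hop, daisy, iris}.
    Root lily: left subtree has 1 node {kale}, right has 0 { }.
    Root iris: left subtree has 2 nodes {hop, daisy}, right has 0 { }.
      Root daisy: left subtree has 1 node {hop}, right has 0 { }.
  Root cedar: left subtree has 0 nodes { }, right has 2 {ivy, elm}.
    Root elm: left subtree has 1 node {ivy}, right has 0 { }.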